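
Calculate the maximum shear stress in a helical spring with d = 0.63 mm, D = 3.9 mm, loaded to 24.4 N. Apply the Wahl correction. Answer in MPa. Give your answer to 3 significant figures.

1210 MPa

Spring index C = D/d = 3.9/0.63 = 6.1905
K_W = (4C−1)/(4C−4) + 0.615/C = 23.762/20.762 + 0.0993 = 1.2438
τ₀ = 8FD/(πd³) = 8·24.4·3.9/(π·0.63³) = 761.28/0.78555 = 969.11 MPa
τ_max = K·τ₀ = 1.2438 × 969.11 = 1205.4 MPa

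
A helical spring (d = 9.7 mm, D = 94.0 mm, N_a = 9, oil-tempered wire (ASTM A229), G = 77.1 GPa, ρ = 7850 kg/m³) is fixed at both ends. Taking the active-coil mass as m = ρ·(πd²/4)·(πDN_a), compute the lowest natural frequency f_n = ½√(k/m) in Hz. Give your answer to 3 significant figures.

k = Gd⁴/(8D³N_a) = (77.1×10³)(9.7⁴)/(8·94.0³·9) = 11.414 N/mm = 11414 N/m
Wire length L = πDN_a = π·94.0·9 = 2657.8 mm
m = ρ·(πd²/4)·L = 7850 × 73.898×10⁻⁶ m² × 2.6578 m = 1.5418 kg
f_n = ½√(k/m) = 0.5·√(11414/1.5418) = 0.5·√(7402.9) = 43.02 Hz

43.0 Hz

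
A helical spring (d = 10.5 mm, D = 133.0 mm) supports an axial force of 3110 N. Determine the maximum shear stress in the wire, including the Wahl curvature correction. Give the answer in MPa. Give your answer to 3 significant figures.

Spring index C = D/d = 133.0/10.5 = 12.6667
K_W = (4C−1)/(4C−4) + 0.615/C = 49.667/46.667 + 0.0486 = 1.1128
τ₀ = 8FD/(πd³) = 8·3110·133.0/(π·10.5³) = 3.30904e+06/3636.8 = 909.88 MPa
τ_max = K·τ₀ = 1.1128 × 909.88 = 1012.5 MPa

1010 MPa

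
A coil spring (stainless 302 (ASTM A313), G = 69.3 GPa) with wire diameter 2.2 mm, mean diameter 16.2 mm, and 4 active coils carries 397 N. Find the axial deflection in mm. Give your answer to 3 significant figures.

k = Gd⁴/(8D³N_a) = (69.3×10³)(2.2⁴)/(8·16.2³·4) = 11.932 N/mm
δ = F/k = 397 / 11.932 = 33.271 mm

33.3 mm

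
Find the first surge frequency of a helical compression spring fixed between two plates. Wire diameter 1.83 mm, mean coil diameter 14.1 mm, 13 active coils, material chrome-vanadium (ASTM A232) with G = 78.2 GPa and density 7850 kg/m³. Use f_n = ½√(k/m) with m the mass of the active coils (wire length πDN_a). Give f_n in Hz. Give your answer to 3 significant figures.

k = Gd⁴/(8D³N_a) = (78.2×10³)(1.83⁴)/(8·14.1³·13) = 3.0083 N/mm = 3008.3 N/m
Wire length L = πDN_a = π·14.1·13 = 575.85 mm
m = ρ·(πd²/4)·L = 7850 × 2.6302×10⁻⁶ m² × 0.57585 m = 0.01189 kg
f_n = ½√(k/m) = 0.5·√(3008.3/0.01189) = 0.5·√(2.5302e+05) = 251.5 Hz

252 Hz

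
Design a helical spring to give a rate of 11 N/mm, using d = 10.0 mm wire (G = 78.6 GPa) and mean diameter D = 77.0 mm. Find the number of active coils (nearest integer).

N_a = Gd⁴/(8D³k) = (78.6×10³ × 10.0⁴)/(8 × 77.0³ × 11)
    = 7.86e+08 / 4.01749e+07 = 19.56 → 20 coils

20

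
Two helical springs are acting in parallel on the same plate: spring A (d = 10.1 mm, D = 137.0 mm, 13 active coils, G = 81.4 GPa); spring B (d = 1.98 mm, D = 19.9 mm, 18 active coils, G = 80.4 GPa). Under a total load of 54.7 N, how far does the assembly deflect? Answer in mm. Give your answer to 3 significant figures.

12.9 mm

k_A = Gd⁴/(8D³N_a) = (81.4×10³)(10.1⁴)/(8·137.0³·13) = 3.1675 N/mm
k_B = Gd⁴/(8D³N_a) = (80.4×10³)(1.98⁴)/(8·19.9³·18) = 1.0889 N/mm
Parallel: k_eq = 3.1675 + 1.0889 = 4.2564 N/mm
δ = F/k_eq = 54.7/4.2564 = 12.851 mm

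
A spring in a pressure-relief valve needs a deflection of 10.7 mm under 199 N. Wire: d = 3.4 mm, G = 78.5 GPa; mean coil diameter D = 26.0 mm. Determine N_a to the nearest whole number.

Required rate k = F/δ = 199/10.7 = 18.598 N/mm
N_a = Gd⁴/(8D³k) = (78.5×10³ × 3.4⁴)/(8 × 26.0³ × 18.598)
    = 1.04902e+07 / 2.61505e+06 = 4.011 → 4 coils

4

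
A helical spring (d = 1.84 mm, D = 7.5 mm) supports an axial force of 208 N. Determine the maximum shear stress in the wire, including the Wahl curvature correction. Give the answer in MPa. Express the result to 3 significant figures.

Spring index C = D/d = 7.5/1.84 = 4.0761
K_W = (4C−1)/(4C−4) + 0.615/C = 15.304/12.304 + 0.1509 = 1.3947
τ₀ = 8FD/(πd³) = 8·208·7.5/(π·1.84³) = 12480/19.571 = 637.69 MPa
τ_max = K·τ₀ = 1.3947 × 637.69 = 889.39 MPa

889 MPa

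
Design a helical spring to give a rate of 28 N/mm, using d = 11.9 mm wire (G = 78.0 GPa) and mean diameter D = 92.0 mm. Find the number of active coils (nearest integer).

N_a = Gd⁴/(8D³k) = (78.0×10³ × 11.9⁴)/(8 × 92.0³ × 28)
    = 1.56416e+09 / 1.74426e+08 = 8.967 → 9 coils

9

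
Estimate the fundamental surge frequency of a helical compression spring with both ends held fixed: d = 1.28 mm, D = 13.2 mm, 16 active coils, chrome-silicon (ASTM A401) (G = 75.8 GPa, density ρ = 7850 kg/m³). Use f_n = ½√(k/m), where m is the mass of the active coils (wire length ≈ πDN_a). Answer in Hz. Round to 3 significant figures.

k = Gd⁴/(8D³N_a) = (75.8×10³)(1.28⁴)/(8·13.2³·16) = 0.69116 N/mm = 691.16 N/m
Wire length L = πDN_a = π·13.2·16 = 663.5 mm
m = ρ·(πd²/4)·L = 7850 × 1.2868×10⁻⁶ m² × 0.6635 m = 0.0067023 kg
f_n = ½√(k/m) = 0.5·√(691.16/0.0067023) = 0.5·√(1.0312e+05) = 160.56 Hz

161 Hz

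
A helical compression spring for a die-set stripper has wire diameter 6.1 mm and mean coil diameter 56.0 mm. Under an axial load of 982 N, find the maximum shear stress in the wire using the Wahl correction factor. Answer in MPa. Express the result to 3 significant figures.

Spring index C = D/d = 56.0/6.1 = 9.1803
K_W = (4C−1)/(4C−4) + 0.615/C = 35.721/32.721 + 0.0670 = 1.1587
τ₀ = 8FD/(πd³) = 8·982·56.0/(π·6.1³) = 439936/713.08 = 616.95 MPa
τ_max = K·τ₀ = 1.1587 × 616.95 = 714.84 MPa

715 MPa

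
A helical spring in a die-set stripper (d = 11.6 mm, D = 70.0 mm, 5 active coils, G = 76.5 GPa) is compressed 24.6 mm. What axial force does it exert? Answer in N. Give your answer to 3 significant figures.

2480 N

k = Gd⁴/(8D³N_a) = (76.5×10³)(11.6⁴)/(8·70.0³·5) = 100.96 N/mm
F = k·δ = 100.96 × 24.6 = 2483.6 N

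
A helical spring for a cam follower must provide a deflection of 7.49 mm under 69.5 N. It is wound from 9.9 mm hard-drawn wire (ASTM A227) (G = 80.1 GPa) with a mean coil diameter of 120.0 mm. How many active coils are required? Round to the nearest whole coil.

Required rate k = F/δ = 69.5/7.49 = 9.279 N/mm
N_a = Gd⁴/(8D³k) = (80.1×10³ × 9.9⁴)/(8 × 120.0³ × 9.279)
    = 7.69437e+08 / 1.28273e+08 = 5.998 → 6 coils

6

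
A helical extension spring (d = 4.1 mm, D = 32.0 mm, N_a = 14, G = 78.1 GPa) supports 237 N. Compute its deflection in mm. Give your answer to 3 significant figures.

k = Gd⁴/(8D³N_a) = (78.1×10³)(4.1⁴)/(8·32.0³·14) = 6.0134 N/mm
δ = F/k = 237 / 6.0134 = 39.412 mm

39.4 mm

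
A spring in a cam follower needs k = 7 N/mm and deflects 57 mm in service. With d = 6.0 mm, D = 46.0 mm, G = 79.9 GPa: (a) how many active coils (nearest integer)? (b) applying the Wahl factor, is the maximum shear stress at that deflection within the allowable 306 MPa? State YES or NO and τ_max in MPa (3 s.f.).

(a) 19 coils; (b) YES, τ_max = 258 MPa

N_a = Gd⁴/(8D³k) = (79.9×10³)(6.0⁴)/(8·46.0³·7) = 19 → N_a = 19
Actual rate k = Gd⁴/(8D³·19) = 6.999 N/mm
Working load F = kδ = 6.999·57 = 398.94 N
C = 46.0/6.0 = 7.6667; K_W = (4C−1)/(4C−4)+0.615/C = 1.1927
τ_max = K_W·8FD/(πd³) = 1.1927·216.35 = 258.04 MPa
τ_max ≤ 306 MPa → acceptable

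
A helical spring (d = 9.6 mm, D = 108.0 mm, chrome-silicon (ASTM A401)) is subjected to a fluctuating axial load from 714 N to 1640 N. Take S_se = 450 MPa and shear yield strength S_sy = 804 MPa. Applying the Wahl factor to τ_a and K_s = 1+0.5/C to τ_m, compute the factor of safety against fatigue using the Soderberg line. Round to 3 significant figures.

1.20

C = D/d = 108.0/9.6 = 11.2500; K_W = (4C−1)/(4C−4)+0.615/C = 1.1278; K_s = 1+0.5/C = 1.0444
F_a = (F_max−F_min)/2 = 463 N; F_m = (F_max+F_min)/2 = 1177 N
τ_a = K_W·8F_aD/(πd³) = 1.1278 × 143.92 = 162.32 MPa
τ_m = K_s·8F_mD/(πd³) = 1.0444 × 365.87 = 382.13 MPa
Soderberg: 1/n_f = τ_a/S_se + τ_m/S_sy = 162.32/450 + 382.13/804 = 0.36072 + 0.47529 = 0.836
n_f = 1/0.836 = 1.196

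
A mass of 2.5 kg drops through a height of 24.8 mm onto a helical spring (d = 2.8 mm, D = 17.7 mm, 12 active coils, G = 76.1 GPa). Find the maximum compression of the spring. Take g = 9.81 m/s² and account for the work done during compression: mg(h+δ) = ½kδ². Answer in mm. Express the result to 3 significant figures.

14.9 mm

k = Gd⁴/(8D³N_a) = (76.1×10³)(2.8⁴)/(8·17.7³·12) = 8.7867 N/mm
W = mg = 2.5 × 9.81 = 24.525 N
½kδ² − Wδ − Wh = 0 → δ = (W + √(W² + 2kWh))/k
δ = (24.525 + √(601.48 + 10688.5))/8.7867 = (24.525 + 106.25)/8.7867 = 14.884 mm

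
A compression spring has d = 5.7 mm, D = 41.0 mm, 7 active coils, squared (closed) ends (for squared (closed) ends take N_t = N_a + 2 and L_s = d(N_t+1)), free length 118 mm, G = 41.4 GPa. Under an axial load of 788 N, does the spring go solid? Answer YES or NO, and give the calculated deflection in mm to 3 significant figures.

k = Gd⁴/(8D³N_a) = (41.4×10³)(5.7⁴)/(8·41.0³·7) = 11.323 N/mm
N_t = 9; L_s = 5.7·10 = 57 mm; δ_solid = L₀ − L_s = 118 − 57 = 61 mm
δ = F/k = 788/11.323 = 69.593 mm
δ ≥ δ_solid → spring goes solid

YES, δ = 69.6 mm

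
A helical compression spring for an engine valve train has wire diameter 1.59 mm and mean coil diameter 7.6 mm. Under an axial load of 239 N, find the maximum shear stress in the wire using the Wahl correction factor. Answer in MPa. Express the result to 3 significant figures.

Spring index C = D/d = 7.6/1.59 = 4.7799
K_W = (4C−1)/(4C−4) + 0.615/C = 18.119/15.119 + 0.1287 = 1.3271
τ₀ = 8FD/(πd³) = 8·239·7.6/(π·1.59³) = 14531.2/12.628 = 1150.7 MPa
τ_max = K·τ₀ = 1.3271 × 1150.7 = 1527.1 MPa

1530 MPa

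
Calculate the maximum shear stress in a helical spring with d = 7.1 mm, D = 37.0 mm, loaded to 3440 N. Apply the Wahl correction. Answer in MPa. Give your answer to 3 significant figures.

Spring index C = D/d = 37.0/7.1 = 5.2113
K_W = (4C−1)/(4C−4) + 0.615/C = 19.845/16.845 + 0.1180 = 1.2961
τ₀ = 8FD/(πd³) = 8·3440·37.0/(π·7.1³) = 1.01824e+06/1124.4 = 905.58 MPa
τ_max = K·τ₀ = 1.2961 × 905.58 = 1173.7 MPa

1170 MPa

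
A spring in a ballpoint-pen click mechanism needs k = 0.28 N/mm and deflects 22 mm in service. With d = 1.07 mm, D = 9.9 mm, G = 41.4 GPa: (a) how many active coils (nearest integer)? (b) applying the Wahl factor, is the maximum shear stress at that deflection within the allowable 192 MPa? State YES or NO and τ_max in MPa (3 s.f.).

(a) 25 coils; (b) YES, τ_max = 147 MPa

N_a = Gd⁴/(8D³k) = (41.4×10³)(1.07⁴)/(8·9.9³·0.28) = 24.97 → N_a = 25
Actual rate k = Gd⁴/(8D³·25) = 0.27964 N/mm
Working load F = kδ = 0.27964·22 = 6.1521 N
C = 9.9/1.07 = 9.2523; K_W = (4C−1)/(4C−4)+0.615/C = 1.1574
τ_max = K_W·8FD/(πd³) = 1.1574·126.6 = 146.53 MPa
τ_max ≤ 192 MPa → acceptable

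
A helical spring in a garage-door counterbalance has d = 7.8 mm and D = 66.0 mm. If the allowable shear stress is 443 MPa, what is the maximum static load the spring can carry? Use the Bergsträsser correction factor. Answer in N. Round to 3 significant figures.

C = D/d = 66.0/7.8 = 8.4615
K_B = (4C+2)/(4C−3) = 35.846/30.846 = 1.1621
τ_max = K·8FD/(πd³) → F_max = τ_allow·πd³/(8DK)
F_max = 443·π·7.8³/(8·66.0·1.1621) = 6.6045e+05/613.59 = 1076.4 N

1080 N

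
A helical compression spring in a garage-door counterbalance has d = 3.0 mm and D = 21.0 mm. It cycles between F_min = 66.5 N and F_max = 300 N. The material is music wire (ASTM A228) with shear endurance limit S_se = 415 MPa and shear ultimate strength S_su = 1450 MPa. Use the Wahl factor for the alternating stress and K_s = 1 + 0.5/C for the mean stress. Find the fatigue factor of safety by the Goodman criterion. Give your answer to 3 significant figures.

C = D/d = 21.0/3.0 = 7.0000; K_W = (4C−1)/(4C−4)+0.615/C = 1.2129; K_s = 1+0.5/C = 1.0714
F_a = (F_max−F_min)/2 = 116.75 N; F_m = (F_max+F_min)/2 = 183.25 N
τ_a = K_W·8F_aD/(πd³) = 1.2129 × 231.23 = 280.45 MPa
τ_m = K_s·8F_mD/(πd³) = 1.0714 × 362.94 = 388.87 MPa
Goodman: 1/n_f = τ_a/S_se + τ_m/S_su = 280.45/415 + 388.87/1450 = 0.67579 + 0.26819 = 0.94398
n_f = 1/0.94398 = 1.059

1.06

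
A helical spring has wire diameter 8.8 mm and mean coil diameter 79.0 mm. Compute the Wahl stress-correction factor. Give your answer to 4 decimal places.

C = D/d = 79.0/8.8 = 8.9773
K_W = (4C−1)/(4C−4) + 0.615/C = 34.909/31.909 + 0.0685 = 1.1625

1.1625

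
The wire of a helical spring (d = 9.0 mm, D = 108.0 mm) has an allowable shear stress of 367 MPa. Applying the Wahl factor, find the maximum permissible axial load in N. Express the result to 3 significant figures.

869 N

C = D/d = 108.0/9.0 = 12.0000
K_W = (4C−1)/(4C−4) + 0.615/C = 47.000/44.000 + 0.0512 = 1.1194
τ_max = K·8FD/(πd³) → F_max = τ_allow·πd³/(8DK)
F_max = 367·π·9.0³/(8·108.0·1.1194) = 8.4051e+05/967.19 = 869.02 N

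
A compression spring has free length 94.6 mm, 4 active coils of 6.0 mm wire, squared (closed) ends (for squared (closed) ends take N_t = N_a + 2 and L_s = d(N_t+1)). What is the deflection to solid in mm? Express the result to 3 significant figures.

N_t = 6; L_s = 6.0·7 = 42 mm
δ_solid = L₀ − L_s = 94.6 − 42 = 52.6 mm

52.6 mm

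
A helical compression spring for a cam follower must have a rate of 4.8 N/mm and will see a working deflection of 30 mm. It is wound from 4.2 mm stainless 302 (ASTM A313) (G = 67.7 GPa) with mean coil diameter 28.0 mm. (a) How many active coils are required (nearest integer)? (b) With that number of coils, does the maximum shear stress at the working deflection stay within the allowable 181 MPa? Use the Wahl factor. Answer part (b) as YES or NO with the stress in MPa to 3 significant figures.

N_a = Gd⁴/(8D³k) = (67.7×10³)(4.2⁴)/(8·28.0³·4.8) = 24.99 → N_a = 25
Actual rate k = Gd⁴/(8D³·25) = 4.7982 N/mm
Working load F = kδ = 4.7982·30 = 143.95 N
C = 28.0/4.2 = 6.6667; K_W = (4C−1)/(4C−4)+0.615/C = 1.2246
τ_max = K_W·8FD/(πd³) = 1.2246·138.53 = 169.65 MPa
τ_max ≤ 181 MPa → acceptable

(a) 25 coils; (b) YES, τ_max = 170 MPa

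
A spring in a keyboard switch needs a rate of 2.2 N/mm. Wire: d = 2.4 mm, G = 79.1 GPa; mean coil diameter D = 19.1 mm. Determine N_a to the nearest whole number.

21

N_a = Gd⁴/(8D³k) = (79.1×10³ × 2.4⁴)/(8 × 19.1³ × 2.2)
    = 2.62435e+06 / 122635 = 21.4 → 21 coils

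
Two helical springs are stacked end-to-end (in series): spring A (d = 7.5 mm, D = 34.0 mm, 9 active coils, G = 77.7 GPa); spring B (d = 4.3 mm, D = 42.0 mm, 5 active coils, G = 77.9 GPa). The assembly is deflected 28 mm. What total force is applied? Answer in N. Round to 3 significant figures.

228 N

k_A = Gd⁴/(8D³N_a) = (77.7×10³)(7.5⁴)/(8·34.0³·9) = 86.875 N/mm
k_B = Gd⁴/(8D³N_a) = (77.9×10³)(4.3⁴)/(8·42.0³·5) = 8.9868 N/mm
Series: 1/k_eq = 1/86.875 + 1/8.9868 = 0.12279; k_eq = 8.1443 N/mm
F = k_eq·δ = 8.1443·28 = 228.04 N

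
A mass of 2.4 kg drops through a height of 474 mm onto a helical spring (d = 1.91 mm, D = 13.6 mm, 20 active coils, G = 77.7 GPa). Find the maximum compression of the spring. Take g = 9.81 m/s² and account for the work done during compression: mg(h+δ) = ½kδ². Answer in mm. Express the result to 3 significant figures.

k = Gd⁴/(8D³N_a) = (77.7×10³)(1.91⁴)/(8·13.6³·20) = 2.5693 N/mm
W = mg = 2.4 × 9.81 = 23.544 N
½kδ² − Wδ − Wh = 0 → δ = (W + √(W² + 2kWh))/k
δ = (23.544 + √(554.32 + 57346.4))/2.5693 = (23.544 + 240.63)/2.5693 = 102.82 mm

103 mm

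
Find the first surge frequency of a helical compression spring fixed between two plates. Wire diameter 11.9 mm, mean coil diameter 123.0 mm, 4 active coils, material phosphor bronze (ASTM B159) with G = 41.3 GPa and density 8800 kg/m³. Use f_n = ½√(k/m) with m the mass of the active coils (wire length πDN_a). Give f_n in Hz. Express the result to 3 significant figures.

k = Gd⁴/(8D³N_a) = (41.3×10³)(11.9⁴)/(8·123.0³·4) = 13.908 N/mm = 13908 N/m
Wire length L = πDN_a = π·123.0·4 = 1545.7 mm
m = ρ·(πd²/4)·L = 8800 × 111.22×10⁻⁶ m² × 1.5457 m = 1.5128 kg
f_n = ½√(k/m) = 0.5·√(13908/1.5128) = 0.5·√(9193.7) = 47.942 Hz

47.9 Hz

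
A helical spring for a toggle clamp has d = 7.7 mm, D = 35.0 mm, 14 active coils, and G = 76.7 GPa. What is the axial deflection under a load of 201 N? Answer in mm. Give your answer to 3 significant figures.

3.58 mm

k = Gd⁴/(8D³N_a) = (76.7×10³)(7.7⁴)/(8·35.0³·14) = 56.148 N/mm
δ = F/k = 201 / 56.148 = 3.5798 mm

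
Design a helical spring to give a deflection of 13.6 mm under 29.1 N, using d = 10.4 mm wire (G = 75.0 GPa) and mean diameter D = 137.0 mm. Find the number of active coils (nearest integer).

20

Required rate k = F/δ = 29.1/13.6 = 2.1397 N/mm
N_a = Gd⁴/(8D³k) = (75.0×10³ × 10.4⁴)/(8 × 137.0³ × 2.1397)
    = 8.77394e+08 / 4.40155e+07 = 19.93 → 20 coils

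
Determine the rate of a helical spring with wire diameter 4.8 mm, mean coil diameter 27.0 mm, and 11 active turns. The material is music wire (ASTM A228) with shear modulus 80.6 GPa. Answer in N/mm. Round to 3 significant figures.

k = Gd⁴/(8D³N_a) = (80.6×10³ × 4.8⁴) / (8 × 27.0³ × 11)
  = 4.27858e+07 / 1.7321e+06 = 24.702 N/mm

24.7 N/mm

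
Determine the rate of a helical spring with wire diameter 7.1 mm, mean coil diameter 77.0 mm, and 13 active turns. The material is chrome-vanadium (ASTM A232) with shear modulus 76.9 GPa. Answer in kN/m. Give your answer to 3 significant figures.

k = Gd⁴/(8D³N_a) = (76.9×10³ × 7.1⁴) / (8 × 77.0³ × 13)
  = 1.95416e+08 / 4.74794e+07 = 4.1158 N/mm

4.12 kN/m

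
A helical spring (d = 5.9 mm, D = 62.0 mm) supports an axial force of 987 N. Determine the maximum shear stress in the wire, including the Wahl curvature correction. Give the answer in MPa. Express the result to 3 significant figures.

Spring index C = D/d = 62.0/5.9 = 10.5085
K_W = (4C−1)/(4C−4) + 0.615/C = 41.034/38.034 + 0.0585 = 1.1374
τ₀ = 8FD/(πd³) = 8·987·62.0/(π·5.9³) = 489552/645.22 = 758.74 MPa
τ_max = K·τ₀ = 1.1374 × 758.74 = 862.99 MPa

863 MPa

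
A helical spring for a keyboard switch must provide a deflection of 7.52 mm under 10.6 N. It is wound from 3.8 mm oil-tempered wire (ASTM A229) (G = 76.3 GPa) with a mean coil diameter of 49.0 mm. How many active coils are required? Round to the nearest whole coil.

Required rate k = F/δ = 10.6/7.52 = 1.4096 N/mm
N_a = Gd⁴/(8D³k) = (76.3×10³ × 3.8⁴)/(8 × 49.0³ × 1.4096)
    = 1.59096e+07 / 1.32668e+06 = 11.99 → 12 coils

12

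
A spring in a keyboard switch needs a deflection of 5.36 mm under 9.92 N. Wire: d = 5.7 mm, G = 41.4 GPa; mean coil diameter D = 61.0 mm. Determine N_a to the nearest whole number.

13

Required rate k = F/δ = 9.92/5.36 = 1.8507 N/mm
N_a = Gd⁴/(8D³k) = (41.4×10³ × 5.7⁴)/(8 × 61.0³ × 1.8507)
    = 4.37018e+07 / 3.36067e+06 = 13 → 13 coils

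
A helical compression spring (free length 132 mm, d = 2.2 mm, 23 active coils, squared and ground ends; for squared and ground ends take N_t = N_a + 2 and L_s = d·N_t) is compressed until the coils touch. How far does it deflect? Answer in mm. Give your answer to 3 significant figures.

N_t = 25; L_s = 2.2·25 = 55 mm
δ_solid = L₀ − L_s = 132 − 55 = 77 mm

77.0 mm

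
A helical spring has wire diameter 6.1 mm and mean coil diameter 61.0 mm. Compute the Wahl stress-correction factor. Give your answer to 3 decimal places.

1.145

C = D/d = 61.0/6.1 = 10.0000
K_W = (4C−1)/(4C−4) + 0.615/C = 39.000/36.000 + 0.0615 = 1.1448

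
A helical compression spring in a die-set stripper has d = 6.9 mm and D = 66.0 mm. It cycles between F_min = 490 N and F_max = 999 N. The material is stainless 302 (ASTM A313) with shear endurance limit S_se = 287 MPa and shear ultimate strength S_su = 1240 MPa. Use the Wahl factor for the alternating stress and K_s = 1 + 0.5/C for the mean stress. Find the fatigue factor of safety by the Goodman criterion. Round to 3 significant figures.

C = D/d = 66.0/6.9 = 9.5652; K_W = (4C−1)/(4C−4)+0.615/C = 1.1519; K_s = 1+0.5/C = 1.0523
F_a = (F_max−F_min)/2 = 254.5 N; F_m = (F_max+F_min)/2 = 744.5 N
τ_a = K_W·8F_aD/(πd³) = 1.1519 × 130.2 = 149.98 MPa
τ_m = K_s·8F_mD/(πd³) = 1.0523 × 380.89 = 400.8 MPa
Goodman: 1/n_f = τ_a/S_se + τ_m/S_su = 149.98/287 + 400.8/1240 = 0.52257 + 0.32323 = 0.84579
n_f = 1/0.84579 = 1.182

1.18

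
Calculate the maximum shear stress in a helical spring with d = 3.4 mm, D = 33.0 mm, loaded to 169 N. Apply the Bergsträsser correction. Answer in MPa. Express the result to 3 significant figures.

412 MPa

Spring index C = D/d = 33.0/3.4 = 9.7059
K_B = (4C+2)/(4C−3) = 40.824/35.824 = 1.1396
τ₀ = 8FD/(πd³) = 8·169·33.0/(π·3.4³) = 44616/123.48 = 361.33 MPa
τ_max = K·τ₀ = 1.1396 × 361.33 = 411.76 MPa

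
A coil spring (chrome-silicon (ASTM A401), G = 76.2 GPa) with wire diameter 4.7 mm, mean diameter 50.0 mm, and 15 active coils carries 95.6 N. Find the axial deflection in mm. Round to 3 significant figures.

k = Gd⁴/(8D³N_a) = (76.2×10³)(4.7⁴)/(8·50.0³·15) = 2.4789 N/mm
δ = F/k = 95.6 / 2.4789 = 38.566 mm

38.6 mm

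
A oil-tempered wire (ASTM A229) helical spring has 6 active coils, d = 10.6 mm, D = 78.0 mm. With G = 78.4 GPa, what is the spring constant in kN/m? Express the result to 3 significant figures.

43.5 kN/m

k = Gd⁴/(8D³N_a) = (78.4×10³ × 10.6⁴) / (8 × 78.0³ × 6)
  = 9.89782e+08 / 2.27785e+07 = 43.452 N/mm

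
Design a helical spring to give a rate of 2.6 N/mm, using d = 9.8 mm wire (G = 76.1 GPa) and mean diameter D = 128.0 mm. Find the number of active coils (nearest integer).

16

N_a = Gd⁴/(8D³k) = (76.1×10³ × 9.8⁴)/(8 × 128.0³ × 2.6)
    = 7.01922e+08 / 4.36208e+07 = 16.09 → 16 coils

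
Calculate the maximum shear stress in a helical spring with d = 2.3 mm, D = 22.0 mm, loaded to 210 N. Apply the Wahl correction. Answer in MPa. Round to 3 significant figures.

Spring index C = D/d = 22.0/2.3 = 9.5652
K_W = (4C−1)/(4C−4) + 0.615/C = 37.261/34.261 + 0.0643 = 1.1519
τ₀ = 8FD/(πd³) = 8·210·22.0/(π·2.3³) = 36960/38.224 = 966.94 MPa
τ_max = K·τ₀ = 1.1519 × 966.94 = 1113.8 MPa

1110 MPa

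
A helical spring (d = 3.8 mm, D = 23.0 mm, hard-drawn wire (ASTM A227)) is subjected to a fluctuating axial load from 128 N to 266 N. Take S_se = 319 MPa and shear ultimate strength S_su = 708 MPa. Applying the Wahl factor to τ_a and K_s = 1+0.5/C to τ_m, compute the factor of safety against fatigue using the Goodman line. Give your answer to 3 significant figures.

1.64

C = D/d = 23.0/3.8 = 6.0526; K_W = (4C−1)/(4C−4)+0.615/C = 1.2500; K_s = 1+0.5/C = 1.0826
F_a = (F_max−F_min)/2 = 69 N; F_m = (F_max+F_min)/2 = 197 N
τ_a = K_W·8F_aD/(πd³) = 1.2500 × 73.649 = 92.065 MPa
τ_m = K_s·8F_mD/(πd³) = 1.0826 × 210.27 = 227.64 MPa
Goodman: 1/n_f = τ_a/S_se + τ_m/S_su = 92.065/319 + 227.64/708 = 0.28860 + 0.32153 = 0.61013
n_f = 1/0.61013 = 1.639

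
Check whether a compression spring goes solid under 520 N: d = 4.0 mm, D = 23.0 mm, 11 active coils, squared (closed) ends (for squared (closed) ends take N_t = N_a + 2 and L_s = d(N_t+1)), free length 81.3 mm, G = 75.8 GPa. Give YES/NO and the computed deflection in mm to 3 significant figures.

YES, δ = 28.7 mm

k = Gd⁴/(8D³N_a) = (75.8×10³)(4.0⁴)/(8·23.0³·11) = 18.124 N/mm
N_t = 13; L_s = 4.0·14 = 56 mm; δ_solid = L₀ − L_s = 81.3 − 56 = 25.3 mm
δ = F/k = 520/18.124 = 28.692 mm
δ ≥ δ_solid → spring goes solid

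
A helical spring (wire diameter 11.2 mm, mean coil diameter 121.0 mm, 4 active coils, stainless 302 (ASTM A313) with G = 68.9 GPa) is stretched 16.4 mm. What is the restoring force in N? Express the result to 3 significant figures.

314 N

k = Gd⁴/(8D³N_a) = (68.9×10³)(11.2⁴)/(8·121.0³·4) = 19.124 N/mm
F = k·δ = 19.124 × 16.4 = 313.64 N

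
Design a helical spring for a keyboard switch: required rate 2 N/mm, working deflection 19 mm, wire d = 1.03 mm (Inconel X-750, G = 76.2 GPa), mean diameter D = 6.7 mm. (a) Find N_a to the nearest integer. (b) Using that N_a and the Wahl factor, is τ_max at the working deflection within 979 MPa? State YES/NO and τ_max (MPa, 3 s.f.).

(a) 18 coils; (b) YES, τ_max = 723 MPa

N_a = Gd⁴/(8D³k) = (76.2×10³)(1.03⁴)/(8·6.7³·2) = 17.82 → N_a = 18
Actual rate k = Gd⁴/(8D³·18) = 1.9802 N/mm
Working load F = kδ = 1.9802·19 = 37.624 N
C = 6.7/1.03 = 6.5049; K_W = (4C−1)/(4C−4)+0.615/C = 1.2308
τ_max = K_W·8FD/(πd³) = 1.2308·587.45 = 723.03 MPa
τ_max ≤ 979 MPa → acceptable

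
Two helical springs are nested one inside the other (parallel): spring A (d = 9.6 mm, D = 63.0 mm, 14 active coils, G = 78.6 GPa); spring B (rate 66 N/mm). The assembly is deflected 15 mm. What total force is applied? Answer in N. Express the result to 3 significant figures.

k_A = Gd⁴/(8D³N_a) = (78.6×10³)(9.6⁴)/(8·63.0³·14) = 23.838 N/mm
Parallel: k_eq = 23.838 + 66 = 89.838 N/mm
F = k_eq·δ = 89.838·15 = 1347.6 N

1350 N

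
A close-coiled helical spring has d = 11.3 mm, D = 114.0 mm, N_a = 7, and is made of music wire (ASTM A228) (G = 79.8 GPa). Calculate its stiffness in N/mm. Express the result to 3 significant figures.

k = Gd⁴/(8D³N_a) = (79.8×10³ × 11.3⁴) / (8 × 114.0³ × 7)
  = 1.30112e+09 / 8.29665e+07 = 15.682 N/mm

15.7 N/mm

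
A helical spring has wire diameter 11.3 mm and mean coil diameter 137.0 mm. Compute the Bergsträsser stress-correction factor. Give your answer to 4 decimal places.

1.1099

C = D/d = 137.0/11.3 = 12.1239
K_B = (4C+2)/(4C−3) = 50.496/45.496 = 1.1099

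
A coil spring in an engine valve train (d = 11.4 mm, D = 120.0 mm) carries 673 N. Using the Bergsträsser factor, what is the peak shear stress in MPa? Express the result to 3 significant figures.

157 MPa

Spring index C = D/d = 120.0/11.4 = 10.5263
K_B = (4C+2)/(4C−3) = 44.105/39.105 = 1.1279
τ₀ = 8FD/(πd³) = 8·673·120.0/(π·11.4³) = 646080/4654.4 = 138.81 MPa
τ_max = K·τ₀ = 1.1279 × 138.81 = 156.56 MPa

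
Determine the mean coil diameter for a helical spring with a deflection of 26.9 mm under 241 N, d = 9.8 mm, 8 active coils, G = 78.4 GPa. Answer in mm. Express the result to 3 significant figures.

Required rate k = F/δ = 241/26.9 = 8.9591 N/mm
D = (Gd⁴/(8N_a·k))^(1/3) = (78.4×10³·9.8⁴/(8·8·8.9591))^(1/3)
  = (1.26118e+06)^(1/3) = 108.0418 mm

108 mm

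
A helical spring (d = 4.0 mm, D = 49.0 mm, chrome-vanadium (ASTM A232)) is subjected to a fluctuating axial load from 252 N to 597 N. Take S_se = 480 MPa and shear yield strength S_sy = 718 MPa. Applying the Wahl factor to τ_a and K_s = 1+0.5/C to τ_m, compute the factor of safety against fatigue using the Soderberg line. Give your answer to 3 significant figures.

0.504

C = D/d = 49.0/4.0 = 12.2500; K_W = (4C−1)/(4C−4)+0.615/C = 1.1169; K_s = 1+0.5/C = 1.0408
F_a = (F_max−F_min)/2 = 172.5 N; F_m = (F_max+F_min)/2 = 424.5 N
τ_a = K_W·8F_aD/(πd³) = 1.1169 × 336.31 = 375.62 MPa
τ_m = K_s·8F_mD/(πd³) = 1.0408 × 827.63 = 861.41 MPa
Soderberg: 1/n_f = τ_a/S_se + τ_m/S_sy = 375.62/480 + 861.41/718 = 0.78254 + 1.19973 = 1.9823
n_f = 1/1.9823 = 0.5045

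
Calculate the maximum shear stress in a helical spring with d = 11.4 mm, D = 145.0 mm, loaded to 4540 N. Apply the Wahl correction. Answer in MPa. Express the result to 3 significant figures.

Spring index C = D/d = 145.0/11.4 = 12.7193
K_W = (4C−1)/(4C−4) + 0.615/C = 49.877/46.877 + 0.0484 = 1.1123
τ₀ = 8FD/(πd³) = 8·4540·145.0/(π·11.4³) = 5.2664e+06/4654.4 = 1131.5 MPa
τ_max = K·τ₀ = 1.1123 × 1131.5 = 1258.6 MPa

1260 MPa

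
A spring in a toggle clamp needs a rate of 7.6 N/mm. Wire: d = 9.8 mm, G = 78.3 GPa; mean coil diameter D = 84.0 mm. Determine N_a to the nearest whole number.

20

N_a = Gd⁴/(8D³k) = (78.3×10³ × 9.8⁴)/(8 × 84.0³ × 7.6)
    = 7.22214e+08 / 3.60364e+07 = 20.04 → 20 coils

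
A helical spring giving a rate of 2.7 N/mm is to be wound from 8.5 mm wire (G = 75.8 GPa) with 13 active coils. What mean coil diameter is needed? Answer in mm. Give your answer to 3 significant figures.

112 mm

D = (Gd⁴/(8N_a·k))^(1/3) = (75.8×10³·8.5⁴/(8·13·2.7))^(1/3)
  = (1.40912e+06)^(1/3) = 112.1113 mm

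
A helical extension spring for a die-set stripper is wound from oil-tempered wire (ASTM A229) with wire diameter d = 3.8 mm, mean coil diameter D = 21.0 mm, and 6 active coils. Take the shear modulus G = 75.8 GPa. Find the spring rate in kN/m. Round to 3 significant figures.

k = Gd⁴/(8D³N_a) = (75.8×10³ × 3.8⁴) / (8 × 21.0³ × 6)
  = 1.58053e+07 / 444528 = 35.555 N/mm

35.6 kN/m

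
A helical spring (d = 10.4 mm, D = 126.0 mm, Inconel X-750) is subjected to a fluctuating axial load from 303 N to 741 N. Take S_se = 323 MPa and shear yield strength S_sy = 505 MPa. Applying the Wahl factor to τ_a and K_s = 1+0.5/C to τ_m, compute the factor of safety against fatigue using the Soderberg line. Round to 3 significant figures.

C = D/d = 126.0/10.4 = 12.1154; K_W = (4C−1)/(4C−4)+0.615/C = 1.1182; K_s = 1+0.5/C = 1.0413
F_a = (F_max−F_min)/2 = 219 N; F_m = (F_max+F_min)/2 = 522 N
τ_a = K_W·8F_aD/(πd³) = 1.1182 × 62.468 = 69.854 MPa
τ_m = K_s·8F_mD/(πd³) = 1.0413 × 148.9 = 155.04 MPa
Soderberg: 1/n_f = τ_a/S_se + τ_m/S_sy = 69.854/323 + 155.04/505 = 0.21626 + 0.30701 = 0.52328
n_f = 1/0.52328 = 1.911

1.91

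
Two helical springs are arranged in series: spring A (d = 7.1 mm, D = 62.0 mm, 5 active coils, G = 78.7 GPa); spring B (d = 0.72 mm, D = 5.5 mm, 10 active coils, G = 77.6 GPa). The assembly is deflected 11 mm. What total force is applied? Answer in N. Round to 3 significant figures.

16.0 N

k_A = Gd⁴/(8D³N_a) = (78.7×10³)(7.1⁴)/(8·62.0³·5) = 20.978 N/mm
k_B = Gd⁴/(8D³N_a) = (77.6×10³)(0.72⁴)/(8·5.5³·10) = 1.5668 N/mm
Series: 1/k_eq = 1/20.978 + 1/1.5668 = 0.68591; k_eq = 1.4579 N/mm
F = k_eq·δ = 1.4579·11 = 16.037 N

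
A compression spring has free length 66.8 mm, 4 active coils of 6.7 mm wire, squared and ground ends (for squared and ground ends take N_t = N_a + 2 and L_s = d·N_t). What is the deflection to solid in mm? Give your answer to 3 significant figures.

26.6 mm

N_t = 6; L_s = 6.7·6 = 40.2 mm
δ_solid = L₀ − L_s = 66.8 − 40.2 = 26.6 mm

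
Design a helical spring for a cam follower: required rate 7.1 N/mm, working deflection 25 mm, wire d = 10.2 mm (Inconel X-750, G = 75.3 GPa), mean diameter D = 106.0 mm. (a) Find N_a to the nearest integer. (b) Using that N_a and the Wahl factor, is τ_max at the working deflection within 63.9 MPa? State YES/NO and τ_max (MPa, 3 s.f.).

N_a = Gd⁴/(8D³k) = (75.3×10³)(10.2⁴)/(8·106.0³·7.1) = 12.05 → N_a = 12
Actual rate k = Gd⁴/(8D³·12) = 7.1286 N/mm
Working load F = kδ = 7.1286·25 = 178.22 N
C = 106.0/10.2 = 10.3922; K_W = (4C−1)/(4C−4)+0.615/C = 1.1390
τ_max = K_W·8FD/(πd³) = 1.1390·45.331 = 51.633 MPa
τ_max ≤ 63.9 MPa → acceptable

(a) 12 coils; (b) YES, τ_max = 51.6 MPa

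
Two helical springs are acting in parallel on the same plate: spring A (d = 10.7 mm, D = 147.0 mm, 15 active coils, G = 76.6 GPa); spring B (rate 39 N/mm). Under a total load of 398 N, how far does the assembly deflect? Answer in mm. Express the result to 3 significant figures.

k_A = Gd⁴/(8D³N_a) = (76.6×10³)(10.7⁴)/(8·147.0³·15) = 2.6341 N/mm
Parallel: k_eq = 2.6341 + 39 = 41.634 N/mm
δ = F/k_eq = 398/41.634 = 9.5595 mm

9.56 mm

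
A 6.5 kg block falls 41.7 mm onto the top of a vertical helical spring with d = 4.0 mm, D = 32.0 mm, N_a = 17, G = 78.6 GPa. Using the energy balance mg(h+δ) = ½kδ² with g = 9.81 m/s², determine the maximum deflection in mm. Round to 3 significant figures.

51.2 mm

k = Gd⁴/(8D³N_a) = (78.6×10³)(4.0⁴)/(8·32.0³·17) = 4.5152 N/mm
W = mg = 6.5 × 9.81 = 63.765 N
½kδ² − Wδ − Wh = 0 → δ = (W + √(W² + 2kWh))/k
δ = (63.765 + √(4066 + 24011.7))/4.5152 = (63.765 + 167.56)/4.5152 = 51.234 mm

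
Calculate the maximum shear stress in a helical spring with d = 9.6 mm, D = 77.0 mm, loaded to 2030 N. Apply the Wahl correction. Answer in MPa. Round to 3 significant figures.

Spring index C = D/d = 77.0/9.6 = 8.0208
K_W = (4C−1)/(4C−4) + 0.615/C = 31.083/28.083 + 0.0767 = 1.1835
τ₀ = 8FD/(πd³) = 8·2030·77.0/(π·9.6³) = 1.25048e+06/2779.5 = 449.9 MPa
τ_max = K·τ₀ = 1.1835 × 449.9 = 532.45 MPa

532 MPa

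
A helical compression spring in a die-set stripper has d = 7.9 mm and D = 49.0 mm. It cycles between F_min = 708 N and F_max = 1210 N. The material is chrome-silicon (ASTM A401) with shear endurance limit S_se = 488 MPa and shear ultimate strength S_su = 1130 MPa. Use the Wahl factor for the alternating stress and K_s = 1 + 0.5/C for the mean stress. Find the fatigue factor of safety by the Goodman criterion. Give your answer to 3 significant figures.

2.54

C = D/d = 49.0/7.9 = 6.2025; K_W = (4C−1)/(4C−4)+0.615/C = 1.2433; K_s = 1+0.5/C = 1.0806
F_a = (F_max−F_min)/2 = 251 N; F_m = (F_max+F_min)/2 = 959 N
τ_a = K_W·8F_aD/(πd³) = 1.2433 × 63.523 = 78.979 MPa
τ_m = K_s·8F_mD/(πd³) = 1.0806 × 242.7 = 262.27 MPa
Goodman: 1/n_f = τ_a/S_se + τ_m/S_su = 78.979/488 + 262.27/1130 = 0.16184 + 0.23209 = 0.39394
n_f = 1/0.39394 = 2.538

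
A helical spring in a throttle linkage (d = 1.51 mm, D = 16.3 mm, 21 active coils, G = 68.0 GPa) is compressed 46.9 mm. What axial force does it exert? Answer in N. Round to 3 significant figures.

22.8 N

k = Gd⁴/(8D³N_a) = (68.0×10³)(1.51⁴)/(8·16.3³·21) = 0.4859 N/mm
F = k·δ = 0.4859 × 46.9 = 22.789 N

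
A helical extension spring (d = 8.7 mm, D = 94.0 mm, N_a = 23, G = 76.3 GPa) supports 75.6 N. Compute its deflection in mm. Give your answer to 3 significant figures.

26.4 mm

k = Gd⁴/(8D³N_a) = (76.3×10³)(8.7⁴)/(8·94.0³·23) = 2.8602 N/mm
δ = F/k = 75.6 / 2.8602 = 26.431 mm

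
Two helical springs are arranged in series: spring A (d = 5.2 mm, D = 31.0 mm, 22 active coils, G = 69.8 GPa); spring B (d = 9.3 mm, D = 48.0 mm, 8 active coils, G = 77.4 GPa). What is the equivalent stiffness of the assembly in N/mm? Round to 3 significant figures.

k_A = Gd⁴/(8D³N_a) = (69.8×10³)(5.2⁴)/(8·31.0³·22) = 9.7335 N/mm
k_B = Gd⁴/(8D³N_a) = (77.4×10³)(9.3⁴)/(8·48.0³·8) = 81.803 N/mm
Series: 1/k_eq = 1/9.7335 + 1/81.803 = 0.11496; k_eq = 8.6985 N/mm

8.70 N/mm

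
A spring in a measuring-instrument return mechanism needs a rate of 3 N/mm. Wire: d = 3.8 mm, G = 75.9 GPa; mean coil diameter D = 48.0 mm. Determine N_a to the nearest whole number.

6

N_a = Gd⁴/(8D³k) = (75.9×10³ × 3.8⁴)/(8 × 48.0³ × 3)
    = 1.58262e+07 / 2.65421e+06 = 5.963 → 6 coils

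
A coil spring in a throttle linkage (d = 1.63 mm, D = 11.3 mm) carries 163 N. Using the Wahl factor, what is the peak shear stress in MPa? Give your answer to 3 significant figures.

1320 MPa

Spring index C = D/d = 11.3/1.63 = 6.9325
K_W = (4C−1)/(4C−4) + 0.615/C = 26.730/23.730 + 0.0887 = 1.2151
τ₀ = 8FD/(πd³) = 8·163·11.3/(π·1.63³) = 14735.2/13.605 = 1083 MPa
τ_max = K·τ₀ = 1.2151 × 1083 = 1316 MPa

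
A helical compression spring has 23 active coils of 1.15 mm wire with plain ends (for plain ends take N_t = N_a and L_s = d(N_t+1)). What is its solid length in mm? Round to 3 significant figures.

27.6 mm

plain ends: N_t = N_a = 23
L_s = d·(N_t+1) = 1.15 × 24 = 27.6 mm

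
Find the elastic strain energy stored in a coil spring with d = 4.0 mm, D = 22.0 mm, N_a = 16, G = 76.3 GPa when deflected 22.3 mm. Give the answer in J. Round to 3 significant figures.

k = Gd⁴/(8D³N_a) = (76.3×10³)(4.0⁴)/(8·22.0³·16) = 14.331 N/mm
U = ½kδ² = 0.5 × 14.331 × 22.3² = 3563.4 N·mm = 3.5634 J

3.56 J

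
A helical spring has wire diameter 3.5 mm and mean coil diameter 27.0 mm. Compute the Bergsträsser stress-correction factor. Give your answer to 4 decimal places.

1.1795

C = D/d = 27.0/3.5 = 7.7143
K_B = (4C+2)/(4C−3) = 32.857/27.857 = 1.1795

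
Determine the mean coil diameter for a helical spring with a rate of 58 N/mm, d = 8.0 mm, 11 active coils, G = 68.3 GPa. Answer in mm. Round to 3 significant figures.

38.0 mm

D = (Gd⁴/(8N_a·k))^(1/3) = (68.3×10³·8.0⁴/(8·11·58))^(1/3)
  = (54811.3)^(1/3) = 37.9860 mm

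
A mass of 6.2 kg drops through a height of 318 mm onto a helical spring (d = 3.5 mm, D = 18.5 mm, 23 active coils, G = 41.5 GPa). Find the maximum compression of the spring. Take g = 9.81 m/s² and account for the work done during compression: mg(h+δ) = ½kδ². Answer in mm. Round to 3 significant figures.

97.2 mm

k = Gd⁴/(8D³N_a) = (41.5×10³)(3.5⁴)/(8·18.5³·23) = 5.3455 N/mm
W = mg = 6.2 × 9.81 = 60.822 N
½kδ² − Wδ − Wh = 0 → δ = (W + √(W² + 2kWh))/k
δ = (60.822 + √(3699.3 + 206778))/5.3455 = (60.822 + 458.78)/5.3455 = 97.204 mm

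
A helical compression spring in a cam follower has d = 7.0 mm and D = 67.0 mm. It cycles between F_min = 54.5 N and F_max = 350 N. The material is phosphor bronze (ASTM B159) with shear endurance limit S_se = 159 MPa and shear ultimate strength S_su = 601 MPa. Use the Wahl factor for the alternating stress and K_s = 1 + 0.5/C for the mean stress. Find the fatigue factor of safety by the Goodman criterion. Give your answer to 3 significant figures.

1.41

C = D/d = 67.0/7.0 = 9.5714; K_W = (4C−1)/(4C−4)+0.615/C = 1.1518; K_s = 1+0.5/C = 1.0522
F_a = (F_max−F_min)/2 = 147.75 N; F_m = (F_max+F_min)/2 = 202.25 N
τ_a = K_W·8F_aD/(πd³) = 1.1518 × 73.493 = 84.646 MPa
τ_m = K_s·8F_mD/(πd³) = 1.0522 × 100.6 = 105.86 MPa
Goodman: 1/n_f = τ_a/S_se + τ_m/S_su = 84.646/159 + 105.86/601 = 0.53237 + 0.17614 = 0.7085
n_f = 1/0.7085 = 1.411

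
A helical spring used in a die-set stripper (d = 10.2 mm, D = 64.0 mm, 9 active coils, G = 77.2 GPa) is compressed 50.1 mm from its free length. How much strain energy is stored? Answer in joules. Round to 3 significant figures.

k = Gd⁴/(8D³N_a) = (77.2×10³)(10.2⁴)/(8·64.0³·9) = 44.274 N/mm
U = ½kδ² = 0.5 × 44.274 × 50.1² = 55564 N·mm = 55.564 J

55.6 J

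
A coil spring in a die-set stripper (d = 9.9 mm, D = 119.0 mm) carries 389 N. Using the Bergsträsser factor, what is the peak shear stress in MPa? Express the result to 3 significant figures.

Spring index C = D/d = 119.0/9.9 = 12.0202
K_B = (4C+2)/(4C−3) = 50.081/45.081 = 1.1109
τ₀ = 8FD/(πd³) = 8·389·119.0/(π·9.9³) = 370328/3048.3 = 121.49 MPa
τ_max = K·τ₀ = 1.1109 × 121.49 = 134.96 MPa

135 MPa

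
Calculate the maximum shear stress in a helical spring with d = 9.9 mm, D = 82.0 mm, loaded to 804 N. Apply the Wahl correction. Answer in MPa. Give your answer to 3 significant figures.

Spring index C = D/d = 82.0/9.9 = 8.2828
K_W = (4C−1)/(4C−4) + 0.615/C = 32.131/29.131 + 0.0743 = 1.1772
τ₀ = 8FD/(πd³) = 8·804·82.0/(π·9.9³) = 527424/3048.3 = 173.02 MPa
τ_max = K·τ₀ = 1.1772 × 173.02 = 203.69 MPa

204 MPa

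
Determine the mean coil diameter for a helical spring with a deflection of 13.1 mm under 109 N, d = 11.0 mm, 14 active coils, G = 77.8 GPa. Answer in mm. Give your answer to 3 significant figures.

Required rate k = F/δ = 109/13.1 = 8.3206 N/mm
D = (Gd⁴/(8N_a·k))^(1/3) = (77.8×10³·11.0⁴/(8·14·8.3206))^(1/3)
  = (1.2223e+06)^(1/3) = 106.9200 mm

107 mm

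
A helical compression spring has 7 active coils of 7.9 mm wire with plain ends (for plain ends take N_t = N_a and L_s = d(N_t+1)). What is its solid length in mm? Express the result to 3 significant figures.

63.2 mm

plain ends: N_t = N_a = 7
L_s = d·(N_t+1) = 7.9 × 8 = 63.2 mm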